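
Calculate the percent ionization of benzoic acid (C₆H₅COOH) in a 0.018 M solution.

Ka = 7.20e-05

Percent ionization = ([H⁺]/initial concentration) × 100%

Using Ka equilibrium: x² + Ka×x - Ka×C = 0. Solving: [H⁺] = 1.1030e-03. Percent = (1.1030e-03/0.018) × 100

Percent ionization = 6.13%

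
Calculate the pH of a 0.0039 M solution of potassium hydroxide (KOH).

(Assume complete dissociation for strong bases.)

[OH⁻] = 0.0039 M for strong base. pOH = -log[OH⁻] = 2.41, pH = 14 - pOH

pH = 11.59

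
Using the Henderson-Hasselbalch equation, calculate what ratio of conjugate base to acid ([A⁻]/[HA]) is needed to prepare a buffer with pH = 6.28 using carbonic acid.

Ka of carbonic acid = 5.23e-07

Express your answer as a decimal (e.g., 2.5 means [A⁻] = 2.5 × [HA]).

pKa = -log(5.23e-07) = 6.2815. pH = pKa + log([A⁻]/[HA]), so log([A⁻]/[HA]) = pH − pKa = 6.28 − 6.2815 = -0.0015. [A⁻]/[HA] = 10^(-0.0015) = 0.997

[A⁻]/[HA] = 0.997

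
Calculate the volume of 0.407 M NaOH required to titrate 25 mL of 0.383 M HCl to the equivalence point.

At equivalence: moles acid = moles base. moles HCl = 0.383 × 25/1000 = 0.009575 mol. V_base = moles / 0.407 × 1000 = 23.5 mL.

V_{base} = 23.5 mL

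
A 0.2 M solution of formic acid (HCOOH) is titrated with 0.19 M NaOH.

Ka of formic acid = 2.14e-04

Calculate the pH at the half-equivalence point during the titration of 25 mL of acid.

At half-equivalence [HA] = [A⁻], so Henderson-Hasselbalch gives pH = pKa = -log(2.14e-04) = 3.67.

pH = pKa = 3.67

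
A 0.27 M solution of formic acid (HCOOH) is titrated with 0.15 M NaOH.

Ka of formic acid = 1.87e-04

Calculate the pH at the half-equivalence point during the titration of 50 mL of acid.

At half-equivalence [HA] = [A⁻], so Henderson-Hasselbalch gives pH = pKa = -log(1.87e-04) = 3.73.

pH = pKa = 3.73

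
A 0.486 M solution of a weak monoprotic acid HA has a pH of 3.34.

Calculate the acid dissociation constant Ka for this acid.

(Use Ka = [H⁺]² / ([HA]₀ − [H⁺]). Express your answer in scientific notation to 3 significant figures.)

[H⁺] = 10^(−pH) = 10^(−3.34) = 4.571e-04 M. For HA ⇌ H⁺ + A⁻, Ka = [H⁺][A⁻]/[HA] = [H⁺]² / ([HA]₀ − [H⁺]) = (4.571e-04)² / (0.486 − 4.571e-04) = 4.30e-07.

K_a = 4.30e-07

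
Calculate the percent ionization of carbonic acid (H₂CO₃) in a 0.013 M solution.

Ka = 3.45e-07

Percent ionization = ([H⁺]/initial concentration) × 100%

Using Ka equilibrium: x² + Ka×x - Ka×C = 0. Solving: [H⁺] = 6.6798e-05. Percent = (6.6798e-05/0.013) × 100

Percent ionization = 0.514%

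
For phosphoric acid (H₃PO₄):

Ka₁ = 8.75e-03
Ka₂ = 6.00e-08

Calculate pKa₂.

pKa₂ = -log(Ka₂) = -log(6.00e-08) = 7.22.

pK_{a2} = 7.22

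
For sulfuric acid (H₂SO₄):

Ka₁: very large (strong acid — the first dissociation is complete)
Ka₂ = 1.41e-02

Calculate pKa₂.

pKa₂ = -log(Ka₂) = -log(1.41e-02) = 1.85.

pK_{a2} = 1.85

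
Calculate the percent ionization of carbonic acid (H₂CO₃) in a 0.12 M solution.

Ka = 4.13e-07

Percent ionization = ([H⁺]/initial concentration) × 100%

Using Ka equilibrium: x² + Ka×x - Ka×C = 0. Solving: [H⁺] = 2.2241e-04. Percent = (2.2241e-04/0.12) × 100

Percent ionization = 0.185%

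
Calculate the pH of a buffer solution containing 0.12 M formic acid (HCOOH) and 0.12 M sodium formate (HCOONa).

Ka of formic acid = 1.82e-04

pKa = -log(1.82e-04) = 3.74. pH = pKa + log([A⁻]/[HA]) = 3.74 + log(0.12/0.12)

pH = 3.74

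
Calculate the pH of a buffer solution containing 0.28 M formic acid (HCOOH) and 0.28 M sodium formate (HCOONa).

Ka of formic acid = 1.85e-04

pKa = -log(1.85e-04) = 3.73. pH = pKa + log([A⁻]/[HA]) = 3.73 + log(0.28/0.28)

pH = 3.73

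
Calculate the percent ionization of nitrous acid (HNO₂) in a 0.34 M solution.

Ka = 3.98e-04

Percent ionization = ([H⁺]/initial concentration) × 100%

Using Ka equilibrium: x² + Ka×x - Ka×C = 0. Solving: [H⁺] = 1.1435e-02. Percent = (1.1435e-02/0.34) × 100

Percent ionization = 3.36%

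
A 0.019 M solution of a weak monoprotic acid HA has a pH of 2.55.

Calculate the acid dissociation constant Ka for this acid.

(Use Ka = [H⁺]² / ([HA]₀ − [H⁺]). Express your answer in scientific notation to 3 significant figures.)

[H⁺] = 10^(−pH) = 10^(−2.55) = 2.818e-03 M. For HA ⇌ H⁺ + A⁻, Ka = [H⁺][A⁻]/[HA] = [H⁺]² / ([HA]₀ − [H⁺]) = (2.818e-03)² / (0.019 − 2.818e-03) = 4.91e-04.

K_a = 4.91e-04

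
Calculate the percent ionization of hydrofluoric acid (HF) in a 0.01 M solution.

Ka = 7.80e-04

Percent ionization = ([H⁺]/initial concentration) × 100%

Using Ka equilibrium: x² + Ka×x - Ka×C = 0. Solving: [H⁺] = 2.4299e-03. Percent = (2.4299e-03/0.01) × 100

Percent ionization = 24.3%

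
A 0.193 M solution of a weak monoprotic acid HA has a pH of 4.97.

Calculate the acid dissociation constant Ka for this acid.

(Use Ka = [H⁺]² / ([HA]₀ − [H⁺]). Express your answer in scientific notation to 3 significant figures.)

[H⁺] = 10^(−pH) = 10^(−4.97) = 1.072e-05 M. For HA ⇌ H⁺ + A⁻, Ka = [H⁺][A⁻]/[HA] = [H⁺]² / ([HA]₀ − [H⁺]) = (1.072e-05)² / (0.193 − 1.072e-05) = 5.95e-10.

K_a = 5.95e-10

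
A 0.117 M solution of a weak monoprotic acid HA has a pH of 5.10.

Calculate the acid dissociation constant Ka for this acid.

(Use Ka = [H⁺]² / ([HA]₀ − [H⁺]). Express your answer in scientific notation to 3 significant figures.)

[H⁺] = 10^(−pH) = 10^(−5.10) = 7.943e-06 M. For HA ⇌ H⁺ + A⁻, Ka = [H⁺][A⁻]/[HA] = [H⁺]² / ([HA]₀ − [H⁺]) = (7.943e-06)² / (0.117 − 7.943e-06) = 5.39e-10.

K_a = 5.39e-10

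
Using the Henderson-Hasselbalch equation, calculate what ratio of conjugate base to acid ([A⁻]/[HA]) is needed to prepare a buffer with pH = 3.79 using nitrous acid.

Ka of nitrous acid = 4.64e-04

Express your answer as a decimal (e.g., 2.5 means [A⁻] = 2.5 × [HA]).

pKa = -log(4.64e-04) = 3.3335. pH = pKa + log([A⁻]/[HA]), so log([A⁻]/[HA]) = pH − pKa = 3.79 − 3.3335 = 0.4565. [A⁻]/[HA] = 10^(0.4565) = 2.86

[A⁻]/[HA] = 2.86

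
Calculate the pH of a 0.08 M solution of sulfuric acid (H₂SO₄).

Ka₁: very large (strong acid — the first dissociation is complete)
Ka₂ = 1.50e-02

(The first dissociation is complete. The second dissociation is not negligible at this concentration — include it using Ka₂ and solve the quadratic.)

First dissociation is complete: [H⁺]₀ = [HSO₄⁻]₀ = C = 0.08 M. Second dissociation HSO₄⁻ ⇌ H⁺ + SO₄²⁻: let x = [SO₄²⁻]. Ka₂ = (C + x)·x / (C − x) = 1.50e-02 → x² + (C + Ka₂)·x − Ka₂·C = 0 → x² + 0.09500·x − 1.200e-03 = 0. x = (−0.09500 + √(0.09500² + 4 × 1.200e-03)) / 2 = 1.1290e-02 M. [H⁺] = C + x = 0.08 + 1.1290e-02 = 9.1290e-02 M. pH = -log(9.1290e-02) = 1.04.

pH = 1.04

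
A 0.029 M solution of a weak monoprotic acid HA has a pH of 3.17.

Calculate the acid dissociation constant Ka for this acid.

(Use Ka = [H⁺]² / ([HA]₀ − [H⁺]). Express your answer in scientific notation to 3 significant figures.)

[H⁺] = 10^(−pH) = 10^(−3.17) = 6.761e-04 M. For HA ⇌ H⁺ + A⁻, Ka = [H⁺][A⁻]/[HA] = [H⁺]² / ([HA]₀ − [H⁺]) = (6.761e-04)² / (0.029 − 6.761e-04) = 1.61e-05.

K_a = 1.61e-05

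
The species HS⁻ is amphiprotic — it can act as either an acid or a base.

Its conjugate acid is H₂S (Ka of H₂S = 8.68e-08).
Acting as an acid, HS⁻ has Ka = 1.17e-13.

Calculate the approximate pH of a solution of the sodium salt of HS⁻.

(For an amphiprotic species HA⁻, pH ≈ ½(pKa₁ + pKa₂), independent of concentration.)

pKa₁ = -log(8.68e-08) = 7.06; pKa₂ = -log(1.17e-13) = 12.93. For an amphiprotic species, pH ≈ ½(pKa₁ + pKa₂) = ½(7.06 + 12.93) = 10.00.

pH = 10.00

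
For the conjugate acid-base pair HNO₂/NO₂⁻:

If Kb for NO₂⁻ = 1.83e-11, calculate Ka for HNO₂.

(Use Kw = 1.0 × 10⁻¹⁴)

For a conjugate pair Ka × Kb = Kw, so Ka = Kw/Kb = 1.0 × 10⁻¹⁴ / 1.83e-11 = 5.46e-04.

K_a = 5.46e-04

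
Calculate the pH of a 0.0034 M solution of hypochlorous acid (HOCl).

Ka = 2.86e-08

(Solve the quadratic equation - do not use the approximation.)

x² + Ka×x - Ka×C = 0. Using quadratic formula: [H⁺] = 9.8467e-06

pH = 5.01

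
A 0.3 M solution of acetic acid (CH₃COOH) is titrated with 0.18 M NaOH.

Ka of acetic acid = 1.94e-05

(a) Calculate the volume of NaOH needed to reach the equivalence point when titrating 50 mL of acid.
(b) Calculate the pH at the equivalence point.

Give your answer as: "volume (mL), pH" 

moles acid = 0.3 × 50/1000 = 0.015 mol; V_base = moles/0.18 × 1000 = 83.3 mL. At equivalence only the conjugate base is present: [A⁻] = 0.015/0.133 = 1.1250e-01 M. Kb = Kw/Ka = 5.15e-10; [OH⁻] = √(Kb × [A⁻]) = 7.6151e-06; pOH = 5.12; pH = 14 - pOH = 8.88.

V = 83.3 mL, pH = 8.88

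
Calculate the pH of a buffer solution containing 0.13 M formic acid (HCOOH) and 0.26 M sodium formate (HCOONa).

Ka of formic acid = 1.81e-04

pKa = -log(1.81e-04) = 3.74. pH = pKa + log([A⁻]/[HA]) = 3.74 + log(0.26/0.13)

pH = 4.04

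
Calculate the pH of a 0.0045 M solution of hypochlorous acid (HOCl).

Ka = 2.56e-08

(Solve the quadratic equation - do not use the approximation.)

x² + Ka×x - Ka×C = 0. Using quadratic formula: [H⁺] = 1.0720e-05

pH = 4.97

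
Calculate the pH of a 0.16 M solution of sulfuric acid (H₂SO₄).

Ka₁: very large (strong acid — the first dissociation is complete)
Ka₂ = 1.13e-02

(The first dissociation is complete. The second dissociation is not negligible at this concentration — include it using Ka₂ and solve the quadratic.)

First dissociation is complete: [H⁺]₀ = [HSO₄⁻]₀ = C = 0.16 M. Second dissociation HSO₄⁻ ⇌ H⁺ + SO₄²⁻: let x = [SO₄²⁻]. Ka₂ = (C + x)·x / (C − x) = 1.13e-02 → x² + (C + Ka₂)·x − Ka₂·C = 0 → x² + 0.17130·x − 1.808e-03 = 0. x = (−0.17130 + √(0.17130² + 4 × 1.808e-03)) / 2 = 9.9739e-03 M. [H⁺] = C + x = 0.16 + 9.9739e-03 = 1.6997e-01 M. pH = -log(1.6997e-01) = 0.77.

pH = 0.77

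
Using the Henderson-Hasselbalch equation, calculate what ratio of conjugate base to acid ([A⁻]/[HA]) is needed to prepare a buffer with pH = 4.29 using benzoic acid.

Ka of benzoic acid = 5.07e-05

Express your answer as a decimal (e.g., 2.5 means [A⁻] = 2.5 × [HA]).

pKa = -log(5.07e-05) = 4.2950. pH = pKa + log([A⁻]/[HA]), so log([A⁻]/[HA]) = pH − pKa = 4.29 − 4.2950 = -0.0050. [A⁻]/[HA] = 10^(-0.0050) = 0.989

[A⁻]/[HA] = 0.989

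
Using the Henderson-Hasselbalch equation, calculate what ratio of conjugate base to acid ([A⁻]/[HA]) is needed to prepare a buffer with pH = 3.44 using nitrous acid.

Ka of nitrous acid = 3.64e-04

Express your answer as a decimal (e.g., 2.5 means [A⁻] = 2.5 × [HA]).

pKa = -log(3.64e-04) = 3.4389. pH = pKa + log([A⁻]/[HA]), so log([A⁻]/[HA]) = pH − pKa = 3.44 − 3.4389 = 0.0011. [A⁻]/[HA] = 10^(0.0011) = 1.00

[A⁻]/[HA] = 1.00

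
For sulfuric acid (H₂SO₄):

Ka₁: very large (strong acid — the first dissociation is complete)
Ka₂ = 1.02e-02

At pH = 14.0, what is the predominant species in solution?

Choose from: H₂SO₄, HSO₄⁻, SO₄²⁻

The first dissociation is complete, so H₂SO₄ itself is never the predominant species in water; pKa₂ = -log(1.02e-02) = 1.99. For a polyprotic acid the predominant species crosses at each pKa: below pKa_n the protonated form dominates, above it the deprotonated form does. At pH = 14.0, the predominant species is SO₄²⁻.

SO₄²⁻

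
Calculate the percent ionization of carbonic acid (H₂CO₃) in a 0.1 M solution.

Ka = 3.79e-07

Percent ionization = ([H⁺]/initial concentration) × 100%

Using Ka equilibrium: x² + Ka×x - Ka×C = 0. Solving: [H⁺] = 1.9449e-04. Percent = (1.9449e-04/0.1) × 100

Percent ionization = 0.194%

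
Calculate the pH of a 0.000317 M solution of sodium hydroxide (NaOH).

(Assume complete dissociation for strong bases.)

[OH⁻] = 0.000317 M for strong base. pOH = -log[OH⁻] = 3.50, pH = 14 - pOH

pH = 10.50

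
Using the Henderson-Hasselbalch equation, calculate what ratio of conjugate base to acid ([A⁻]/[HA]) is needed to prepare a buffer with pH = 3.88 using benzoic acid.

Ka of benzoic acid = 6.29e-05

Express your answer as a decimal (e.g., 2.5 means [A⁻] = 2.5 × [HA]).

pKa = -log(6.29e-05) = 4.2013. pH = pKa + log([A⁻]/[HA]), so log([A⁻]/[HA]) = pH − pKa = 3.88 − 4.2013 = -0.3213. [A⁻]/[HA] = 10^(-0.3213) = 0.477

[A⁻]/[HA] = 0.477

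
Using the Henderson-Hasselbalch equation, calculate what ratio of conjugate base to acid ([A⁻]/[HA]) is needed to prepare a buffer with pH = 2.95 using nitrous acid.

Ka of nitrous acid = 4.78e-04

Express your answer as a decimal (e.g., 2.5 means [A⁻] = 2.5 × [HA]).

pKa = -log(4.78e-04) = 3.3206. pH = pKa + log([A⁻]/[HA]), so log([A⁻]/[HA]) = pH − pKa = 2.95 − 3.3206 = -0.3706. [A⁻]/[HA] = 10^(-0.3706) = 0.426

[A⁻]/[HA] = 0.426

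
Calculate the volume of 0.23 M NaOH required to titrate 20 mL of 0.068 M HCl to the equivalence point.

At equivalence: moles acid = moles base. moles HCl = 0.068 × 20/1000 = 0.00136 mol. V_base = moles / 0.23 × 1000 = 5.9 mL.

V_{base} = 5.9 mL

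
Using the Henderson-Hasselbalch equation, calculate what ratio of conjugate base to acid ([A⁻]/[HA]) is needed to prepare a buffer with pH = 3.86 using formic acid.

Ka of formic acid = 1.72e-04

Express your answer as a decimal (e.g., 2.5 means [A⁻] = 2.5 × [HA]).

pKa = -log(1.72e-04) = 3.7645. pH = pKa + log([A⁻]/[HA]), so log([A⁻]/[HA]) = pH − pKa = 3.86 − 3.7645 = 0.0955. [A⁻]/[HA] = 10^(0.0955) = 1.25

[A⁻]/[HA] = 1.25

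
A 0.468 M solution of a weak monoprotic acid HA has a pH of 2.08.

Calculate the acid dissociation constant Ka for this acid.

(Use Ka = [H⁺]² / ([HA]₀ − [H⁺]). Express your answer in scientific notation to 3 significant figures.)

[H⁺] = 10^(−pH) = 10^(−2.08) = 8.318e-03 M. For HA ⇌ H⁺ + A⁻, Ka = [H⁺][A⁻]/[HA] = [H⁺]² / ([HA]₀ − [H⁺]) = (8.318e-03)² / (0.468 − 8.318e-03) = 1.51e-04.

K_a = 1.51e-04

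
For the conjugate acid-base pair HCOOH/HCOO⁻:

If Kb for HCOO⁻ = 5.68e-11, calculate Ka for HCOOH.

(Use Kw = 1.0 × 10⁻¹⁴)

For a conjugate pair Ka × Kb = Kw, so Ka = Kw/Kb = 1.0 × 10⁻¹⁴ / 5.68e-11 = 1.76e-04.

K_a = 1.76e-04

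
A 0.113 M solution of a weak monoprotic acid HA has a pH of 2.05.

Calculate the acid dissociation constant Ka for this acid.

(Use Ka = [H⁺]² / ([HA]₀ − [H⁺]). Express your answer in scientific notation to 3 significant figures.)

[H⁺] = 10^(−pH) = 10^(−2.05) = 8.913e-03 M. For HA ⇌ H⁺ + A⁻, Ka = [H⁺][A⁻]/[HA] = [H⁺]² / ([HA]₀ − [H⁺]) = (8.913e-03)² / (0.113 − 8.913e-03) = 7.63e-04.

K_a = 7.63e-04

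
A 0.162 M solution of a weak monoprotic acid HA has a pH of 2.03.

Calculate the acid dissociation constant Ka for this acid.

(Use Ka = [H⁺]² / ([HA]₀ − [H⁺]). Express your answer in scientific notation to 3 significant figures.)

[H⁺] = 10^(−pH) = 10^(−2.03) = 9.333e-03 M. For HA ⇌ H⁺ + A⁻, Ka = [H⁺][A⁻]/[HA] = [H⁺]² / ([HA]₀ − [H⁺]) = (9.333e-03)² / (0.162 − 9.333e-03) = 5.70e-04.

K_a = 5.70e-04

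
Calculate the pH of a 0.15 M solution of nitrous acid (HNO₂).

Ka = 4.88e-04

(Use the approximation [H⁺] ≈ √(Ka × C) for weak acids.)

[H⁺] = √(Ka × C) = √(4.88e-04 × 0.15) = 8.5557e-03. pH = -log(8.5557e-03)

pH = 2.07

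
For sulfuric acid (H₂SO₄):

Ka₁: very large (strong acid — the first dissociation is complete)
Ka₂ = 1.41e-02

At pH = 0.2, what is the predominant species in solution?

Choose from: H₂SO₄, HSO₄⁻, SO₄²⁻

The first dissociation is complete, so H₂SO₄ itself is never the predominant species in water; pKa₂ = -log(1.41e-02) = 1.85. For a polyprotic acid the predominant species crosses at each pKa: below pKa_n the protonated form dominates, above it the deprotonated form does. At pH = 0.2, the predominant species is HSO₄⁻.

HSO₄⁻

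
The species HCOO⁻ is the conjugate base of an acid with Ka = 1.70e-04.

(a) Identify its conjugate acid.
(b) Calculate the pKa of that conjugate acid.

(a) The conjugate acid is formed by adding one H⁺ to HCOO⁻, giving HCOOH. (b) pKa = -log(Ka) = -log(1.70e-04) = 3.77.

Conjugate acid: HCOOH; pK_a = 3.77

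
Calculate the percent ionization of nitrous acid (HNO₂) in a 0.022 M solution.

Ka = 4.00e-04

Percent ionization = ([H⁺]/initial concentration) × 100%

Using Ka equilibrium: x² + Ka×x - Ka×C = 0. Solving: [H⁺] = 2.7732e-03. Percent = (2.7732e-03/0.022) × 100

Percent ionization = 12.6%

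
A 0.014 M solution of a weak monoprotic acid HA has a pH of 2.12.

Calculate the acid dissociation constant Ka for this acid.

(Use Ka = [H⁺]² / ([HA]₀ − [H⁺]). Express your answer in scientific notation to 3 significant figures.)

[H⁺] = 10^(−pH) = 10^(−2.12) = 7.586e-03 M. For HA ⇌ H⁺ + A⁻, Ka = [H⁺][A⁻]/[HA] = [H⁺]² / ([HA]₀ − [H⁺]) = (7.586e-03)² / (0.014 − 7.586e-03) = 8.97e-03.

K_a = 8.97e-03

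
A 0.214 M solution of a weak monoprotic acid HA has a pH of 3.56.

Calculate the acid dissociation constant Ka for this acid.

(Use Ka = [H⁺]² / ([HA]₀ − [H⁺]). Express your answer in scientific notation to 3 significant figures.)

[H⁺] = 10^(−pH) = 10^(−3.56) = 2.754e-04 M. For HA ⇌ H⁺ + A⁻, Ka = [H⁺][A⁻]/[HA] = [H⁺]² / ([HA]₀ − [H⁺]) = (2.754e-04)² / (0.214 − 2.754e-04) = 3.55e-07.

K_a = 3.55e-07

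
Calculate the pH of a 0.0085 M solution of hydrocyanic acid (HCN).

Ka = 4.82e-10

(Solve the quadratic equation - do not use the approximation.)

x² + Ka×x - Ka×C = 0. Using quadratic formula: [H⁺] = 2.0239e-06

pH = 5.69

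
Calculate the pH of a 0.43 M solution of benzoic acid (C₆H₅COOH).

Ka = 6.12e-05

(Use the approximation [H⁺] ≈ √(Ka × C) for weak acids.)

[H⁺] = √(Ka × C) = √(6.12e-05 × 0.43) = 5.1299e-03. pH = -log(5.1299e-03)

pH = 2.29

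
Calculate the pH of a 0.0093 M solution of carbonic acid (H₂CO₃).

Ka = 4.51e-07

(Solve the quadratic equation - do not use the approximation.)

x² + Ka×x - Ka×C = 0. Using quadratic formula: [H⁺] = 6.4538e-05

pH = 4.19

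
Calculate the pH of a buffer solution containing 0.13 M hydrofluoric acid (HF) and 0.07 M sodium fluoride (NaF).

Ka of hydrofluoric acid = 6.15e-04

pKa = -log(6.15e-04) = 3.21. pH = pKa + log([A⁻]/[HA]) = 3.21 + log(0.07/0.13)

pH = 2.94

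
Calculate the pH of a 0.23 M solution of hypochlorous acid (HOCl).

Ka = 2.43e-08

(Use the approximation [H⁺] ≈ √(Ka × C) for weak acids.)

[H⁺] = √(Ka × C) = √(2.43e-08 × 0.23) = 7.4760e-05. pH = -log(7.4760e-05)

pH = 4.13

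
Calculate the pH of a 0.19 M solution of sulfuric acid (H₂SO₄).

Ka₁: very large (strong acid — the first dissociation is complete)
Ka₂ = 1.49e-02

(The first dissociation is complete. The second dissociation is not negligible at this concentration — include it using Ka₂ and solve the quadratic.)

First dissociation is complete: [H⁺]₀ = [HSO₄⁻]₀ = C = 0.19 M. Second dissociation HSO₄⁻ ⇌ H⁺ + SO₄²⁻: let x = [SO₄²⁻]. Ka₂ = (C + x)·x / (C − x) = 1.49e-02 → x² + (C + Ka₂)·x − Ka₂·C = 0 → x² + 0.20490·x − 2.831e-03 = 0. x = (−0.20490 + √(0.20490² + 4 × 2.831e-03)) / 2 = 1.2993e-02 M. [H⁺] = C + x = 0.19 + 1.2993e-02 = 2.0299e-01 M. pH = -log(2.0299e-01) = 0.69.

pH = 0.69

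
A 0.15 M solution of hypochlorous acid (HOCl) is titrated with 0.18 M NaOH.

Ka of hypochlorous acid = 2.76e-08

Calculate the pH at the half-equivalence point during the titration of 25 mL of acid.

At half-equivalence [HA] = [A⁻], so Henderson-Hasselbalch gives pH = pKa = -log(2.76e-08) = 7.56.

pH = pKa = 7.56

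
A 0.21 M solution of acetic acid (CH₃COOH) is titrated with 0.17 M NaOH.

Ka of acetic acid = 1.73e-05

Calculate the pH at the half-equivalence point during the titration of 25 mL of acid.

At half-equivalence [HA] = [A⁻], so Henderson-Hasselbalch gives pH = pKa = -log(1.73e-05) = 4.76.

pH = pKa = 4.76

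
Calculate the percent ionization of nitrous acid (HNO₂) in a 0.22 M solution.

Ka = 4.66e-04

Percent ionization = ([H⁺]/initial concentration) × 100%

Using Ka equilibrium: x² + Ka×x - Ka×C = 0. Solving: [H⁺] = 9.8949e-03. Percent = (9.8949e-03/0.22) × 100

Percent ionization = 4.5%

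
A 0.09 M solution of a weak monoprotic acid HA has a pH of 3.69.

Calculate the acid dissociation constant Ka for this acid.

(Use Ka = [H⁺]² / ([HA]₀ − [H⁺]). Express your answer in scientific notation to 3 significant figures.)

[H⁺] = 10^(−pH) = 10^(−3.69) = 2.042e-04 M. For HA ⇌ H⁺ + A⁻, Ka = [H⁺][A⁻]/[HA] = [H⁺]² / ([HA]₀ − [H⁺]) = (2.042e-04)² / (0.09 − 2.042e-04) = 4.64e-07.

K_a = 4.64e-07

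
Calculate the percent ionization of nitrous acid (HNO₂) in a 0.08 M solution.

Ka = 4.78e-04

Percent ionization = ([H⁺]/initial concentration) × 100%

Using Ka equilibrium: x² + Ka×x - Ka×C = 0. Solving: [H⁺] = 5.9495e-03. Percent = (5.9495e-03/0.08) × 100

Percent ionization = 7.44%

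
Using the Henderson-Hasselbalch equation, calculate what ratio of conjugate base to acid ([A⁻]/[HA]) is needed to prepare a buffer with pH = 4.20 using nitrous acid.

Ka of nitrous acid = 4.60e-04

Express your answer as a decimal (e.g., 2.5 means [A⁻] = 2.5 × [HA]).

pKa = -log(4.60e-04) = 3.3372. pH = pKa + log([A⁻]/[HA]), so log([A⁻]/[HA]) = pH − pKa = 4.20 − 3.3372 = 0.8628. [A⁻]/[HA] = 10^(0.8628) = 7.29

[A⁻]/[HA] = 7.29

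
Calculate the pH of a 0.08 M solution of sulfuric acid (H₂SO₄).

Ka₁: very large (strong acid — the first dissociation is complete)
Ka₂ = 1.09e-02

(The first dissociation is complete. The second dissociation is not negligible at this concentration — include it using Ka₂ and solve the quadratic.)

First dissociation is complete: [H⁺]₀ = [HSO₄⁻]₀ = C = 0.08 M. Second dissociation HSO₄⁻ ⇌ H⁺ + SO₄²⁻: let x = [SO₄²⁻]. Ka₂ = (C + x)·x / (C − x) = 1.09e-02 → x² + (C + Ka₂)·x − Ka₂·C = 0 → x² + 0.09090·x − 8.720e-04 = 0. x = (−0.09090 + √(0.09090² + 4 × 8.720e-04)) / 2 = 8.7506e-03 M. [H⁺] = C + x = 0.08 + 8.7506e-03 = 8.8751e-02 M. pH = -log(8.8751e-02) = 1.05.

pH = 1.05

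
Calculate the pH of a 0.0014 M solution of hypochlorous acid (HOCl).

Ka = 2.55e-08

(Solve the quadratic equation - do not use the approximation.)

x² + Ka×x - Ka×C = 0. Using quadratic formula: [H⁺] = 5.9622e-06

pH = 5.22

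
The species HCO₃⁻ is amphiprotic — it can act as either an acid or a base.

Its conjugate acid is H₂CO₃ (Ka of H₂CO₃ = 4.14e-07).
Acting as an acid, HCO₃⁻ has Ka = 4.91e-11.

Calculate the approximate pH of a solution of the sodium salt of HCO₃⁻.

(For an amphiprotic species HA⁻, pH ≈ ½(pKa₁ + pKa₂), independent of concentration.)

pKa₁ = -log(4.14e-07) = 6.38; pKa₂ = -log(4.91e-11) = 10.31. For an amphiprotic species, pH ≈ ½(pKa₁ + pKa₂) = ½(6.38 + 10.31) = 8.35.

pH = 8.35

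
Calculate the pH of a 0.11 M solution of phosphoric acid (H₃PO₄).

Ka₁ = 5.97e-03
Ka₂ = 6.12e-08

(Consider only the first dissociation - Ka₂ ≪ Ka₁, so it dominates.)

First dissociation dominates. From Ka₁ = [H⁺][HA⁻]/[H₂A], x² + Ka₁·x − Ka₁·C = 0 with C = 0.11 M and Ka₁ = 5.97e-03. Solving: [H⁺] = (−Ka₁ + √(Ka₁² + 4·Ka₁·C)) / 2 = 2.2814e-02 M. pH = -log(2.2814e-02) = 1.64.

pH = 1.64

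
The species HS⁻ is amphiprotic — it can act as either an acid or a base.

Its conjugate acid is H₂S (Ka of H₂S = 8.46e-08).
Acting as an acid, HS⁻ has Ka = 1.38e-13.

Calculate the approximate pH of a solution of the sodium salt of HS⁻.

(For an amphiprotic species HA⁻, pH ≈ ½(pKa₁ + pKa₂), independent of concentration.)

pKa₁ = -log(8.46e-08) = 7.07; pKa₂ = -log(1.38e-13) = 12.86. For an amphiprotic species, pH ≈ ½(pKa₁ + pKa₂) = ½(7.07 + 12.86) = 9.97.

pH = 9.97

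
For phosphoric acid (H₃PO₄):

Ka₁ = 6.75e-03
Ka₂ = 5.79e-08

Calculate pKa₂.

pKa₂ = -log(Ka₂) = -log(5.79e-08) = 7.24.

pK_{a2} = 7.24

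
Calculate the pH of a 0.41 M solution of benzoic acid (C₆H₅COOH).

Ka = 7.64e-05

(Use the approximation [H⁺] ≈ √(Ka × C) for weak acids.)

[H⁺] = √(Ka × C) = √(7.64e-05 × 0.41) = 5.5968e-03. pH = -log(5.5968e-03)

pH = 2.25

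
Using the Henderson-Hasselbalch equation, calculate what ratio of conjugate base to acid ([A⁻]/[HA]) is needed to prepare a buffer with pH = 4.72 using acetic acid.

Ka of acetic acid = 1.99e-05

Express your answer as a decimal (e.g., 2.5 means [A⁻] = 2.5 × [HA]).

pKa = -log(1.99e-05) = 4.7011. pH = pKa + log([A⁻]/[HA]), so log([A⁻]/[HA]) = pH − pKa = 4.72 − 4.7011 = 0.0189. [A⁻]/[HA] = 10^(0.0189) = 1.04

[A⁻]/[HA] = 1.04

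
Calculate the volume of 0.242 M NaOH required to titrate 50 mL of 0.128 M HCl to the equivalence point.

At equivalence: moles acid = moles base. moles HCl = 0.128 × 50/1000 = 0.0064 mol. V_base = moles / 0.242 × 1000 = 26.4 mL.

V_{base} = 26.4 mL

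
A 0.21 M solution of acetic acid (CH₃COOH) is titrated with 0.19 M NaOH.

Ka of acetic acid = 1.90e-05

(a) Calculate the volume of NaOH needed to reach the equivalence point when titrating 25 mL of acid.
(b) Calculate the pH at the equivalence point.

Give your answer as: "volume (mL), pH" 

moles acid = 0.21 × 25/1000 = 0.00525 mol; V_base = moles/0.19 × 1000 = 27.6 mL. At equivalence only the conjugate base is present: [A⁻] = 0.00525/0.053 = 9.9750e-02 M. Kb = Kw/Ka = 5.26e-10; [OH⁻] = √(Kb × [A⁻]) = 7.2457e-06; pOH = 5.14; pH = 14 - pOH = 8.86.

V = 27.6 mL, pH = 8.86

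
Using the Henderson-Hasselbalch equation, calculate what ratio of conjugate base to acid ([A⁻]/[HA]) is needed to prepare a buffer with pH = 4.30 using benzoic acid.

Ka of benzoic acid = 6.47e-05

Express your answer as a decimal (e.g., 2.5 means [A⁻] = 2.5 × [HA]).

pKa = -log(6.47e-05) = 4.1891. pH = pKa + log([A⁻]/[HA]), so log([A⁻]/[HA]) = pH − pKa = 4.30 − 4.1891 = 0.1109. [A⁻]/[HA] = 10^(0.1109) = 1.29

[A⁻]/[HA] = 1.29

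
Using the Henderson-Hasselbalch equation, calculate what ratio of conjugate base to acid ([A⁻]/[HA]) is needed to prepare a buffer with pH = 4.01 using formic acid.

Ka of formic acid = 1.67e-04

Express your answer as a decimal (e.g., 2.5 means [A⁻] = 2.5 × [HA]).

pKa = -log(1.67e-04) = 3.7773. pH = pKa + log([A⁻]/[HA]), so log([A⁻]/[HA]) = pH − pKa = 4.01 − 3.7773 = 0.2327. [A⁻]/[HA] = 10^(0.2327) = 1.71

[A⁻]/[HA] = 1.71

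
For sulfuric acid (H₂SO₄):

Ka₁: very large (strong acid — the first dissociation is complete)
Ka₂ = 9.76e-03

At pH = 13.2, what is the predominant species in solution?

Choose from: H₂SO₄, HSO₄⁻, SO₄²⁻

The first dissociation is complete, so H₂SO₄ itself is never the predominant species in water; pKa₂ = -log(9.76e-03) = 2.01. For a polyprotic acid the predominant species crosses at each pKa: below pKa_n the protonated form dominates, above it the deprotonated form does. At pH = 13.2, the predominant species is SO₄²⁻.

SO₄²⁻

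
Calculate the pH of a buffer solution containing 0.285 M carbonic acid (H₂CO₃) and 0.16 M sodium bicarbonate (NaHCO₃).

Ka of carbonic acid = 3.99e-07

pKa = -log(3.99e-07) = 6.40. pH = pKa + log([A⁻]/[HA]) = 6.40 + log(0.16/0.285)

pH = 6.15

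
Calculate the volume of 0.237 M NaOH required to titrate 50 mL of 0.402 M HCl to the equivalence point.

At equivalence: moles acid = moles base. moles HCl = 0.402 × 50/1000 = 0.0201 mol. V_base = moles / 0.237 × 1000 = 84.8 mL.

V_{base} = 84.8 mL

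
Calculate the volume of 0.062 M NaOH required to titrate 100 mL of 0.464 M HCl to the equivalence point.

At equivalence: moles acid = moles base. moles HCl = 0.464 × 100/1000 = 0.0464 mol. V_base = moles / 0.062 × 1000 = 748.4 mL.

V_{base} = 748.4 mL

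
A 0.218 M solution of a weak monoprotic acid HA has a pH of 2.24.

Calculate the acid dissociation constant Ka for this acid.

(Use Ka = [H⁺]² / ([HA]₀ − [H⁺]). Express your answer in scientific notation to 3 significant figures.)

[H⁺] = 10^(−pH) = 10^(−2.24) = 5.754e-03 M. For HA ⇌ H⁺ + A⁻, Ka = [H⁺][A⁻]/[HA] = [H⁺]² / ([HA]₀ − [H⁺]) = (5.754e-03)² / (0.218 − 5.754e-03) = 1.56e-04.

K_a = 1.56e-04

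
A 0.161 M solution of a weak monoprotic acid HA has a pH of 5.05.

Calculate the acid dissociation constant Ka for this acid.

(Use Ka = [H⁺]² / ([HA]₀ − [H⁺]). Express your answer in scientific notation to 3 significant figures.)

[H⁺] = 10^(−pH) = 10^(−5.05) = 8.913e-06 M. For HA ⇌ H⁺ + A⁻, Ka = [H⁺][A⁻]/[HA] = [H⁺]² / ([HA]₀ − [H⁺]) = (8.913e-06)² / (0.161 − 8.913e-06) = 4.93e-10.

K_a = 4.93e-10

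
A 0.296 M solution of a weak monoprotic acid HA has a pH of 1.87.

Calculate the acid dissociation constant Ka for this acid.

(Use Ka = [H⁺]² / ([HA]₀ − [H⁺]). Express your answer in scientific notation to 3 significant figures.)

[H⁺] = 10^(−pH) = 10^(−1.87) = 1.349e-02 M. For HA ⇌ H⁺ + A⁻, Ka = [H⁺][A⁻]/[HA] = [H⁺]² / ([HA]₀ − [H⁺]) = (1.349e-02)² / (0.296 − 1.349e-02) = 6.44e-04.

K_a = 6.44e-04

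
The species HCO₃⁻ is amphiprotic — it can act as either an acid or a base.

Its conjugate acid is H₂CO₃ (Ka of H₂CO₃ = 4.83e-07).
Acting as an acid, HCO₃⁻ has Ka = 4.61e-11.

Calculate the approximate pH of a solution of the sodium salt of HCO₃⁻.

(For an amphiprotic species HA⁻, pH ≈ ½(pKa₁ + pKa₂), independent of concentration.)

pKa₁ = -log(4.83e-07) = 6.32; pKa₂ = -log(4.61e-11) = 10.34. For an amphiprotic species, pH ≈ ½(pKa₁ + pKa₂) = ½(6.32 + 10.34) = 8.33.

pH = 8.33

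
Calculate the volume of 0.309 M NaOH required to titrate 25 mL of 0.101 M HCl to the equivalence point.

At equivalence: moles acid = moles base. moles HCl = 0.101 × 25/1000 = 0.002525 mol. V_base = moles / 0.309 × 1000 = 8.2 mL.

V_{base} = 8.2 mL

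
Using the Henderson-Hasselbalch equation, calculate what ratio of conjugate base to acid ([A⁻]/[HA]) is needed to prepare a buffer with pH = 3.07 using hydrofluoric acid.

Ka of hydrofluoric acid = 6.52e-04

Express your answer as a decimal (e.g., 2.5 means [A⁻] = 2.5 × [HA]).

pKa = -log(6.52e-04) = 3.1858. pH = pKa + log([A⁻]/[HA]), so log([A⁻]/[HA]) = pH − pKa = 3.07 − 3.1858 = -0.1158. [A⁻]/[HA] = 10^(-0.1158) = 0.766

[A⁻]/[HA] = 0.766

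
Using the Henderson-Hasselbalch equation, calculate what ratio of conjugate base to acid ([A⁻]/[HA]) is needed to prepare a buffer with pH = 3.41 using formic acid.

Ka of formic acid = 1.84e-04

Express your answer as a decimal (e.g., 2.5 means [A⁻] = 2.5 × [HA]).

pKa = -log(1.84e-04) = 3.7352. pH = pKa + log([A⁻]/[HA]), so log([A⁻]/[HA]) = pH − pKa = 3.41 − 3.7352 = -0.3252. [A⁻]/[HA] = 10^(-0.3252) = 0.473

[A⁻]/[HA] = 0.473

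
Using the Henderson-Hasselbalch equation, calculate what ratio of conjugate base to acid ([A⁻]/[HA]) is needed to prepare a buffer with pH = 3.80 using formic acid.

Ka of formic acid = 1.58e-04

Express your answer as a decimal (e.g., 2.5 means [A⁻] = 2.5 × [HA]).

pKa = -log(1.58e-04) = 3.8013. pH = pKa + log([A⁻]/[HA]), so log([A⁻]/[HA]) = pH − pKa = 3.80 − 3.8013 = -0.0013. [A⁻]/[HA] = 10^(-0.0013) = 0.997

[A⁻]/[HA] = 0.997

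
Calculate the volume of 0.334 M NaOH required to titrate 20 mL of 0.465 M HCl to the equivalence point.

At equivalence: moles acid = moles base. moles HCl = 0.465 × 20/1000 = 0.0093 mol. V_base = moles / 0.334 × 1000 = 27.8 mL.

V_{base} = 27.8 mL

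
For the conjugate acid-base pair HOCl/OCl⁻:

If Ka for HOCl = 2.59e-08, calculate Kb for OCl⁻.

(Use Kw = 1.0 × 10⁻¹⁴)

For a conjugate pair Ka × Kb = Kw, so Kb = Kw/Ka = 1.0 × 10⁻¹⁴ / 2.59e-08 = 3.86e-07.

K_b = 3.86e-07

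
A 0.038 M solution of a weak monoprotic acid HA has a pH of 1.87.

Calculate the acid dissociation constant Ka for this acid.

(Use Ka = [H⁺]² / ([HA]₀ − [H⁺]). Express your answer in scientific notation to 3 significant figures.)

[H⁺] = 10^(−pH) = 10^(−1.87) = 1.349e-02 M. For HA ⇌ H⁺ + A⁻, Ka = [H⁺][A⁻]/[HA] = [H⁺]² / ([HA]₀ − [H⁺]) = (1.349e-02)² / (0.038 − 1.349e-02) = 7.42e-03.

K_a = 7.42e-03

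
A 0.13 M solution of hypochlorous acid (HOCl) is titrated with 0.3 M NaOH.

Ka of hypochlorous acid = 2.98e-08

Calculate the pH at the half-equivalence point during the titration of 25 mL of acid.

At half-equivalence [HA] = [A⁻], so Henderson-Hasselbalch gives pH = pKa = -log(2.98e-08) = 7.53.

pH = pKa = 7.53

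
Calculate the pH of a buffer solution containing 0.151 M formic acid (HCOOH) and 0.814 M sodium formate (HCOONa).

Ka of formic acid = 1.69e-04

pKa = -log(1.69e-04) = 3.77. pH = pKa + log([A⁻]/[HA]) = 3.77 + log(0.814/0.151)

pH = 4.50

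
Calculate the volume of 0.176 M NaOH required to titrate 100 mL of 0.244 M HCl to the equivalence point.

At equivalence: moles acid = moles base. moles HCl = 0.244 × 100/1000 = 0.0244 mol. V_base = moles / 0.176 × 1000 = 138.6 mL.

V_{base} = 138.6 mL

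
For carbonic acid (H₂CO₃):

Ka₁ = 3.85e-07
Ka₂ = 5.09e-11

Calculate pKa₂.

pKa₂ = -log(Ka₂) = -log(5.09e-11) = 10.29.

pK_{a2} = 10.29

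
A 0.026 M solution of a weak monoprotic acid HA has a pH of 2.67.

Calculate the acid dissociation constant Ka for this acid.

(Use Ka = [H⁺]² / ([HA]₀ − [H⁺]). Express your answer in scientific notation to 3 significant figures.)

[H⁺] = 10^(−pH) = 10^(−2.67) = 2.138e-03 M. For HA ⇌ H⁺ + A⁻, Ka = [H⁺][A⁻]/[HA] = [H⁺]² / ([HA]₀ − [H⁺]) = (2.138e-03)² / (0.026 − 2.138e-03) = 1.92e-04.

K_a = 1.92e-04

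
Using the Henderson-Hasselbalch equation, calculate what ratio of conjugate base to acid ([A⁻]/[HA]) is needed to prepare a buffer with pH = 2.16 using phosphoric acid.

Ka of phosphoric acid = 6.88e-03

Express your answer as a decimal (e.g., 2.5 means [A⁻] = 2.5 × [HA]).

pKa = -log(6.88e-03) = 2.1624. pH = pKa + log([A⁻]/[HA]), so log([A⁻]/[HA]) = pH − pKa = 2.16 − 2.1624 = -0.0024. [A⁻]/[HA] = 10^(-0.0024) = 0.994

[A⁻]/[HA] = 0.994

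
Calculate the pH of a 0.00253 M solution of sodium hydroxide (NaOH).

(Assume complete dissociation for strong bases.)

[OH⁻] = 0.00253 M for strong base. pOH = -log[OH⁻] = 2.60, pH = 14 - pOH

pH = 11.40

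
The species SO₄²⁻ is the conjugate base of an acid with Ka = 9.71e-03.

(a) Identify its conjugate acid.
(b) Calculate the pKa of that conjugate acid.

(a) The conjugate acid is formed by adding one H⁺ to SO₄²⁻, giving HSO₄⁻. (b) pKa = -log(Ka) = -log(9.71e-03) = 2.01.

Conjugate acid: HSO₄⁻; pK_a = 2.01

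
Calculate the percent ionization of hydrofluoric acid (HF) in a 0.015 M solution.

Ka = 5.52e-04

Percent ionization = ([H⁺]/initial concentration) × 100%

Using Ka equilibrium: x² + Ka×x - Ka×C = 0. Solving: [H⁺] = 2.6147e-03. Percent = (2.6147e-03/0.015) × 100

Percent ionization = 17.4%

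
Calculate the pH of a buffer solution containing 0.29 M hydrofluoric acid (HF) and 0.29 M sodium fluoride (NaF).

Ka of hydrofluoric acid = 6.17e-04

pKa = -log(6.17e-04) = 3.21. pH = pKa + log([A⁻]/[HA]) = 3.21 + log(0.29/0.29)

pH = 3.21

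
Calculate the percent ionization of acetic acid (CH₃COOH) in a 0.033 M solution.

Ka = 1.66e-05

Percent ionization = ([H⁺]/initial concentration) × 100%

Using Ka equilibrium: x² + Ka×x - Ka×C = 0. Solving: [H⁺] = 7.3188e-04. Percent = (7.3188e-04/0.033) × 100

Percent ionization = 2.22%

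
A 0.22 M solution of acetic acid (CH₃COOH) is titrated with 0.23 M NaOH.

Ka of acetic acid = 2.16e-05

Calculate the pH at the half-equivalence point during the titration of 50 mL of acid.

At half-equivalence [HA] = [A⁻], so Henderson-Hasselbalch gives pH = pKa = -log(2.16e-05) = 4.67.

pH = pKa = 4.67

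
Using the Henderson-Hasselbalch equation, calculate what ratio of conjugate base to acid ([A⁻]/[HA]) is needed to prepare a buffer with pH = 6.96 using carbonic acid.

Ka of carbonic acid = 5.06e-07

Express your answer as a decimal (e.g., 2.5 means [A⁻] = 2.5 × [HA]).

pKa = -log(5.06e-07) = 6.2958. pH = pKa + log([A⁻]/[HA]), so log([A⁻]/[HA]) = pH − pKa = 6.96 − 6.2958 = 0.6642. [A⁻]/[HA] = 10^(0.6642) = 4.61

[A⁻]/[HA] = 4.61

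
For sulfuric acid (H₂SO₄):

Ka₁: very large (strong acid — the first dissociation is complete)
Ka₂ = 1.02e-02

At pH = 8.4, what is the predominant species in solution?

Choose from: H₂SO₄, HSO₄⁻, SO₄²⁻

The first dissociation is complete, so H₂SO₄ itself is never the predominant species in water; pKa₂ = -log(1.02e-02) = 1.99. For a polyprotic acid the predominant species crosses at each pKa: below pKa_n the protonated form dominates, above it the deprotonated form does. At pH = 8.4, the predominant species is SO₄²⁻.

SO₄²⁻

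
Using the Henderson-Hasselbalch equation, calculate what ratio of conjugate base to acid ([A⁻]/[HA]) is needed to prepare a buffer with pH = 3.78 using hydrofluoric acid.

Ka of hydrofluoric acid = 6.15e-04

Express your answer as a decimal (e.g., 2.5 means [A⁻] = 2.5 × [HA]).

pKa = -log(6.15e-04) = 3.2111. pH = pKa + log([A⁻]/[HA]), so log([A⁻]/[HA]) = pH − pKa = 3.78 − 3.2111 = 0.5689. [A⁻]/[HA] = 10^(0.5689) = 3.71

[A⁻]/[HA] = 3.71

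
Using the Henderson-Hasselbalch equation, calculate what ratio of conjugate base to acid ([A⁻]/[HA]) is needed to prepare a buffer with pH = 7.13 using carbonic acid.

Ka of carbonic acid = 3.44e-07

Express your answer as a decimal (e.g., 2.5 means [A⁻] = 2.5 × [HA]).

pKa = -log(3.44e-07) = 6.4634. pH = pKa + log([A⁻]/[HA]), so log([A⁻]/[HA]) = pH − pKa = 7.13 − 6.4634 = 0.6666. [A⁻]/[HA] = 10^(0.6666) = 4.64

[A⁻]/[HA] = 4.64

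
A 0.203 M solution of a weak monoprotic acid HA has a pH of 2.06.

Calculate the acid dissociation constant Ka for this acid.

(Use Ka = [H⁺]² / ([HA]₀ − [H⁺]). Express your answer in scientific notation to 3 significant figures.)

[H⁺] = 10^(−pH) = 10^(−2.06) = 8.710e-03 M. For HA ⇌ H⁺ + A⁻, Ka = [H⁺][A⁻]/[HA] = [H⁺]² / ([HA]₀ − [H⁺]) = (8.710e-03)² / (0.203 − 8.710e-03) = 3.90e-04.

K_a = 3.90e-04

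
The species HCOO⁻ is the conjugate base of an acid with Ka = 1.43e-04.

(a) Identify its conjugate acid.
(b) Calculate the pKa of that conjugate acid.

(a) The conjugate acid is formed by adding one H⁺ to HCOO⁻, giving HCOOH. (b) pKa = -log(Ka) = -log(1.43e-04) = 3.84.

Conjugate acid: HCOOH; pK_a = 3.84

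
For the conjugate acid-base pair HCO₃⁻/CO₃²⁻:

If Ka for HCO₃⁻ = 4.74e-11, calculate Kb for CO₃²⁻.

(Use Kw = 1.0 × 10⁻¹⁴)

For a conjugate pair Ka × Kb = Kw, so Kb = Kw/Ka = 1.0 × 10⁻¹⁴ / 4.74e-11 = 2.11e-04.

K_b = 2.11e-04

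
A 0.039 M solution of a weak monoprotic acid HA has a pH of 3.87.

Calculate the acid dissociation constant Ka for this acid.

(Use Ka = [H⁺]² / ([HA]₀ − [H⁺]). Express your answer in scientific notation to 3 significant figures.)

[H⁺] = 10^(−pH) = 10^(−3.87) = 1.349e-04 M. For HA ⇌ H⁺ + A⁻, Ka = [H⁺][A⁻]/[HA] = [H⁺]² / ([HA]₀ − [H⁺]) = (1.349e-04)² / (0.039 − 1.349e-04) = 4.68e-07.

K_a = 4.68e-07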